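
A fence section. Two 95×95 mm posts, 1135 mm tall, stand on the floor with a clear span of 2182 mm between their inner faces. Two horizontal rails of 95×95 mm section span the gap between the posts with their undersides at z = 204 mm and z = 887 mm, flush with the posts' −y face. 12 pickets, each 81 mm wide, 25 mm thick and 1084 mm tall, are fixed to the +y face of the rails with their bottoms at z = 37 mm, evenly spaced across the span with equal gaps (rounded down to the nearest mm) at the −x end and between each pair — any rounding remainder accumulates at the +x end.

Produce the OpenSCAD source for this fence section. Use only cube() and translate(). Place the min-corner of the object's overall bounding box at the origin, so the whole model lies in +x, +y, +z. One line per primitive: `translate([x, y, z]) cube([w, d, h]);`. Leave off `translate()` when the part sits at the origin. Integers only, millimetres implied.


cube([95, 95, 1135]);
translate([2277, 0, 0]) cube([95, 95, 1135]);
translate([95, 0, 204]) cube([2182, 95, 95]);
translate([95, 0, 887]) cube([2182, 95, 95]);
translate([188, 95, 37]) cube([81, 25, 1084]);
translate([362, 95, 37]) cube([81, 25, 1084]);
translate([536, 95, 37]) cube([81, 25, 1084]);
translate([710, 95, 37]) cube([81, 25, 1084]);
translate([884, 95, 37]) cube([81, 25, 1084]);
translate([1058, 95, 37]) cube([81, 25, 1084]);
translate([1232, 95, 37]) cube([81, 25, 1084]);
translate([1406, 95, 37]) cube([81, 25, 1084]);
translate([1580, 95, 37]) cube([81, 25, 1084]);
translate([1754, 95, 37]) cube([81, 25, 1084]);
translate([1928, 95, 37]) cube([81, 25, 1084]);
translate([2102, 95, 37]) cube([81, 25, 1084]);


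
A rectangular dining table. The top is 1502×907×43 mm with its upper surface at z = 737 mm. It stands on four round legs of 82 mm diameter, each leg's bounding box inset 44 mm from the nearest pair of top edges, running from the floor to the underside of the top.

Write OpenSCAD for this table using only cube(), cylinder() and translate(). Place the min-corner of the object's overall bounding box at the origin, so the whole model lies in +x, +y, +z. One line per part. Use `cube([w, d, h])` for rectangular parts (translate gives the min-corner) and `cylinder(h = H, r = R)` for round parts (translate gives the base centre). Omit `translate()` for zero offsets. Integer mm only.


translate([0, 0, 694]) cube([1502, 907, 43]);
translate([85, 85, 0]) cylinder(h = 694, r = 41);
translate([1417, 85, 0]) cylinder(h = 694, r = 41);
translate([85, 822, 0]) cylinder(h = 694, r = 41);
translate([1417, 822, 0]) cylinder(h = 694, r = 41);


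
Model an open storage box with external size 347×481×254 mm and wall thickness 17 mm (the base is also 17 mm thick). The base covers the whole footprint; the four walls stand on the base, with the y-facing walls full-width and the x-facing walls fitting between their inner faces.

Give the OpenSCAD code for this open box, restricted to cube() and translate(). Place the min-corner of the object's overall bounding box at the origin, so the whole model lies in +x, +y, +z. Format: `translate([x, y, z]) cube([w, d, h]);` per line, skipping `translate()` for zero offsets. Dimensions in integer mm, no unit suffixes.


cube([347, 481, 17]);
translate([0, 0, 17]) cube([347, 17, 237]);
translate([0, 464, 17]) cube([347, 17, 237]);
translate([0, 17, 17]) cube([17, 447, 237]);
translate([330, 17, 17]) cube([17, 447, 237]);


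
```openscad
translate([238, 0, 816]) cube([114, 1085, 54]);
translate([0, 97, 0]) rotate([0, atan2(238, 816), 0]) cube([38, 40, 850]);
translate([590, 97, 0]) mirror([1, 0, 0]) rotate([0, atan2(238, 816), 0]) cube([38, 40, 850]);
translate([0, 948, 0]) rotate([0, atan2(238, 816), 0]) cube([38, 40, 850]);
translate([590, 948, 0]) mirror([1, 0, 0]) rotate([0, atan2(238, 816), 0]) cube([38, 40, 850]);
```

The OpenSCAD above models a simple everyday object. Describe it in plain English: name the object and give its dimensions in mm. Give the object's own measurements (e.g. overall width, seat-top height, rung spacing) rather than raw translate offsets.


A sawhorse. A 114×1085×54 mm beam (x, y, z) sits on two A-frame leg pairs. Each pair is two raked legs of 38×40 mm section (40 mm along y) splaying symmetrically in x. Each leg rises 816 mm vertically over 238 mm of horizontal reach and is 850 mm long along its own axis. Every leg's outer bottom edge rests on the floor and its outer top edge meets a bottom edge of the beam — the left legs (tilting toward +x) meet the beam's −x bottom edge, the right legs (their mirror images, tilting toward −x) meet its +x bottom edge — so the leg tops tuck under the beam, the beam's underside is 816 mm above the floor, and the feet are 590 mm apart outside-to-outside with the beam centred between them. The two leg pairs are set in 97 mm from either end of the beam.


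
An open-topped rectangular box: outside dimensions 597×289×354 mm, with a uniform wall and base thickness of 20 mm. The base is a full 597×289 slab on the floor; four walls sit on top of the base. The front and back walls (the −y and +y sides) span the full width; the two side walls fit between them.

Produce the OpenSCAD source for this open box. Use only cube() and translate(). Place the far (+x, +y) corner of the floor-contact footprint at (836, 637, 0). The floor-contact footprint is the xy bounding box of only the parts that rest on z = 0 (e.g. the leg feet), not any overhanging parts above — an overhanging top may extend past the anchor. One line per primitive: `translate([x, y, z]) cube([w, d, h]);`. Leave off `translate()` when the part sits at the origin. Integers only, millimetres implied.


translate([239, 348, 0]) cube([597, 289, 20]);
translate([239, 348, 20]) cube([597, 20, 334]);
translate([239, 617, 20]) cube([597, 20, 334]);
translate([239, 368, 20]) cube([20, 249, 334]);
translate([816, 368, 20]) cube([20, 249, 334]);


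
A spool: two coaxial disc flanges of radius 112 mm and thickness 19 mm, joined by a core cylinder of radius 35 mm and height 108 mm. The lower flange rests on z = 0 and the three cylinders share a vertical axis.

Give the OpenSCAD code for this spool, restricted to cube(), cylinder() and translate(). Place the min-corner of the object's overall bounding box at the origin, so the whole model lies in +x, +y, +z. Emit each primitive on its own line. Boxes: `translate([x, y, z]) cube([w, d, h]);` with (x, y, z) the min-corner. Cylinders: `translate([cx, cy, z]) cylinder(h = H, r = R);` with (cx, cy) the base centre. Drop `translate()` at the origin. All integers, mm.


translate([112, 112, 0]) cylinder(h = 19, r = 112);
translate([112, 112, 19]) cylinder(h = 108, r = 35);
translate([112, 112, 127]) cylinder(h = 19, r = 112);


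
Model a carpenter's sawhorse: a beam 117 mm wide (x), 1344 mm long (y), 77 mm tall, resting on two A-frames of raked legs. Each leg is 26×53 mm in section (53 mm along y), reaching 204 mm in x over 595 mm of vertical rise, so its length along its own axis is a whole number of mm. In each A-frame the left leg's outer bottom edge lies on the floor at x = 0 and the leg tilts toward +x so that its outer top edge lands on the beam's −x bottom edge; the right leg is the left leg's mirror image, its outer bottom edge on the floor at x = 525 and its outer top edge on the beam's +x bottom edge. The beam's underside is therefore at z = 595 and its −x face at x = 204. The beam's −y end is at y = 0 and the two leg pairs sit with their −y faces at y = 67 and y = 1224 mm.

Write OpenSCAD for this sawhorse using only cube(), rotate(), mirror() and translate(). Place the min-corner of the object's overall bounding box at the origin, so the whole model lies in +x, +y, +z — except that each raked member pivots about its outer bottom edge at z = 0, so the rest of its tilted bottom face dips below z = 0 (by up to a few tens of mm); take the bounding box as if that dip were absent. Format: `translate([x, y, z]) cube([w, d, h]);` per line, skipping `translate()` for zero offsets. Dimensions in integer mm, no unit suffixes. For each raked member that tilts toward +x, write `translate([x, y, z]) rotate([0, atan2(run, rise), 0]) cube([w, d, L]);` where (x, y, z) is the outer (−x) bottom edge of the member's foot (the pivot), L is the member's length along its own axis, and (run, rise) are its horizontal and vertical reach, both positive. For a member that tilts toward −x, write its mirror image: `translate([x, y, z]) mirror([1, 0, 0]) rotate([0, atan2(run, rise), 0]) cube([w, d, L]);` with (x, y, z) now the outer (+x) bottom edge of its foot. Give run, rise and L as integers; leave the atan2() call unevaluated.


translate([204, 0, 595]) cube([117, 1344, 77]);
translate([0, 67, 0]) rotate([0, atan2(204, 595), 0]) cube([26, 53, 629]);
translate([525, 67, 0]) mirror([1, 0, 0]) rotate([0, atan2(204, 595), 0]) cube([26, 53, 629]);
translate([0, 1224, 0]) rotate([0, atan2(204, 595), 0]) cube([26, 53, 629]);
translate([525, 1224, 0]) mirror([1, 0, 0]) rotate([0, atan2(204, 595), 0]) cube([26, 53, 629]);


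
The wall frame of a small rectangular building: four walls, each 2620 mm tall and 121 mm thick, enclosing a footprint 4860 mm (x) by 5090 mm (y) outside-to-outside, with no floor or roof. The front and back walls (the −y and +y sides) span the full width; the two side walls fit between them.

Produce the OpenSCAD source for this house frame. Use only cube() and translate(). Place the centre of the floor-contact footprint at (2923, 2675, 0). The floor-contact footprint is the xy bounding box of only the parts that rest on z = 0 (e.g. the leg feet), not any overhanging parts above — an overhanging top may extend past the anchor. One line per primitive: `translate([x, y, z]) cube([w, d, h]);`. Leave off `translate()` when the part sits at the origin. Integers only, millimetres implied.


translate([493, 130, 0]) cube([4860, 121, 2620]);
translate([493, 5099, 0]) cube([4860, 121, 2620]);
translate([493, 251, 0]) cube([121, 4848, 2620]);
translate([5232, 251, 0]) cube([121, 4848, 2620]);


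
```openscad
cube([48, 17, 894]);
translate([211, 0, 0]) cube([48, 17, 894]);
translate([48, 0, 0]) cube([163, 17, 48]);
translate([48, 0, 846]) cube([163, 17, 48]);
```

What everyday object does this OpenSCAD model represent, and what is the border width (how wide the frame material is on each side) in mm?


A picture frame. The border width is 48 mm.

Four thin pieces enclosing a rectangular opening — a picture frame. The two full-height stiles are 894 mm tall; the top rail sits at z = 846 and is 48 mm tall, so the border above the opening is 894 − 846 = 48 mm, matching the stile x-width.


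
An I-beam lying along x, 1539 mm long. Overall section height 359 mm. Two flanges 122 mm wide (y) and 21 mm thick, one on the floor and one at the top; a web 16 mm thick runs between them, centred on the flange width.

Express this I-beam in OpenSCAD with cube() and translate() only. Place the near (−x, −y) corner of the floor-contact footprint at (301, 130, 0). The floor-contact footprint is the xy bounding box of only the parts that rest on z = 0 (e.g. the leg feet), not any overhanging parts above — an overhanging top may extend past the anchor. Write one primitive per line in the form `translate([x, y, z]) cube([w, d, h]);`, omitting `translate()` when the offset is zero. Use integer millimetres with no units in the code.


translate([301, 130, 0]) cube([1539, 122, 21]);
translate([301, 183, 21]) cube([1539, 16, 317]);
translate([301, 130, 338]) cube([1539, 122, 21]);


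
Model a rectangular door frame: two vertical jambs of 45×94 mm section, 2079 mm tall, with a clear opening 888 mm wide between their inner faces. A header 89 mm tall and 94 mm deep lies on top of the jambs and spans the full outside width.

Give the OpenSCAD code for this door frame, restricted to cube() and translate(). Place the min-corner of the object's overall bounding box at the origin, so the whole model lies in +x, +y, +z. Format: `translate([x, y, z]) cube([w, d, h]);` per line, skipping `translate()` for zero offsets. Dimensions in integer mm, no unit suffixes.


cube([45, 94, 2079]);
translate([933, 0, 0]) cube([45, 94, 2079]);
translate([0, 0, 2079]) cube([978, 94, 89]);


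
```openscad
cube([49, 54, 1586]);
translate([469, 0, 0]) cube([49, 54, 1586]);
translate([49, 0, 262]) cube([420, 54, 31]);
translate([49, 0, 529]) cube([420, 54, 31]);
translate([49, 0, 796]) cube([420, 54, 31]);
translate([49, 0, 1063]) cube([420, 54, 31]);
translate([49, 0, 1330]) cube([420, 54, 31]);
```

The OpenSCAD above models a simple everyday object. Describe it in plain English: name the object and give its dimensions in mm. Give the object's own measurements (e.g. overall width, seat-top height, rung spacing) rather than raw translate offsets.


A straight ladder. Two 49×54 mm vertical rails, 1586 mm tall, stand 518 mm apart (outside-to-outside) with their front faces coplanar on the −y side. 5 rungs, each 54 mm deep and 31 mm tall, span between the inner faces of the rails, front faces flush with the rails. The lowest rung's underside is at z = 262 mm and rungs are spaced 267 mm apart (underside to underside).


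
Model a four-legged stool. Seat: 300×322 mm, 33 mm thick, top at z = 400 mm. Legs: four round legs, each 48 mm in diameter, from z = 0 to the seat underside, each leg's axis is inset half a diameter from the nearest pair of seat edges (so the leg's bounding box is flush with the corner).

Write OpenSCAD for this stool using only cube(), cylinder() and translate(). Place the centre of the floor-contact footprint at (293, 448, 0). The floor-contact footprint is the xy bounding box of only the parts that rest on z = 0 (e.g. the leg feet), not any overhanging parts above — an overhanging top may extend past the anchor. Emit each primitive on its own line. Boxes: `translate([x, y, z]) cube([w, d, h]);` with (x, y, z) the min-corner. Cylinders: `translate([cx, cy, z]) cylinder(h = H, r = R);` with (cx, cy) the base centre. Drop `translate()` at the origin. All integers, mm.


translate([143, 287, 367]) cube([300, 322, 33]);
translate([167, 311, 0]) cylinder(h = 367, r = 24);
translate([419, 311, 0]) cylinder(h = 367, r = 24);
translate([167, 585, 0]) cylinder(h = 367, r = 24);
translate([419, 585, 0]) cylinder(h = 367, r = 24);


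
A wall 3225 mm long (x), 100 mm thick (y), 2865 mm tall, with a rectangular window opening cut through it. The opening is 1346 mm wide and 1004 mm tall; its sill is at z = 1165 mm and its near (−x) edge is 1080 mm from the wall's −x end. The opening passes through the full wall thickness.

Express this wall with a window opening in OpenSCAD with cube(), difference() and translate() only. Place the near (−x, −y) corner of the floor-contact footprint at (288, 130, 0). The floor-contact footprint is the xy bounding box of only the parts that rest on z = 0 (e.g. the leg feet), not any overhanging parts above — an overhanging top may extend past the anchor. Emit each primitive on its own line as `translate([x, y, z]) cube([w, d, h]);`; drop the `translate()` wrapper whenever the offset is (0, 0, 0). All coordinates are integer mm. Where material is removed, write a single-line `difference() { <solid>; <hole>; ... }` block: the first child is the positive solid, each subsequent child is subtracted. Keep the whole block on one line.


difference() { translate([288, 130, 0]) cube([3225, 100, 2865]); translate([1368, 130, 1165]) cube([1346, 100, 1004]); }


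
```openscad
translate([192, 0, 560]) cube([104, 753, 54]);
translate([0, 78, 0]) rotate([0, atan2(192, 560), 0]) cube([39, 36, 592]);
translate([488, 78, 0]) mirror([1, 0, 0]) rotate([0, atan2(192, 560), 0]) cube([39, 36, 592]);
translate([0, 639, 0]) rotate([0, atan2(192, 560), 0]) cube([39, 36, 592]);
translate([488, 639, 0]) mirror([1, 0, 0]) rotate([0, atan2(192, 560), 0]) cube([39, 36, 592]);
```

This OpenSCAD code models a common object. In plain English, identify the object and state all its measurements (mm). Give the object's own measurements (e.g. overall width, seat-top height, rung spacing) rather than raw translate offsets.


A sawhorse. A 104×753×54 mm beam (x, y, z) sits on two A-frame leg pairs. Each pair is two raked legs of 39×36 mm section (36 mm along y) splaying symmetrically in x. Each leg rises 560 mm vertically over 192 mm of horizontal reach and is 592 mm long along its own axis. Every leg's outer bottom edge rests on the floor and its outer top edge meets a bottom edge of the beam — the left legs (tilting toward +x) meet the beam's −x bottom edge, the right legs (their mirror images, tilting toward −x) meet its +x bottom edge — so the leg tops tuck under the beam, the beam's underside is 560 mm above the floor, and the feet are 488 mm apart outside-to-outside with the beam centred between them. The two leg pairs are set in 78 mm from either end of the beam.


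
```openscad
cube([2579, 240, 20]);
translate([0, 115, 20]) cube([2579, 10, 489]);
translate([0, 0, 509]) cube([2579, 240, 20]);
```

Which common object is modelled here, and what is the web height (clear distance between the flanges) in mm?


An I-beam. The web height is 489 mm.

Two wide flanges with a thin centred web — an I-beam. Overall 529 mm minus two 20 mm flanges gives a web of 529 − 2·20 = 489 mm.


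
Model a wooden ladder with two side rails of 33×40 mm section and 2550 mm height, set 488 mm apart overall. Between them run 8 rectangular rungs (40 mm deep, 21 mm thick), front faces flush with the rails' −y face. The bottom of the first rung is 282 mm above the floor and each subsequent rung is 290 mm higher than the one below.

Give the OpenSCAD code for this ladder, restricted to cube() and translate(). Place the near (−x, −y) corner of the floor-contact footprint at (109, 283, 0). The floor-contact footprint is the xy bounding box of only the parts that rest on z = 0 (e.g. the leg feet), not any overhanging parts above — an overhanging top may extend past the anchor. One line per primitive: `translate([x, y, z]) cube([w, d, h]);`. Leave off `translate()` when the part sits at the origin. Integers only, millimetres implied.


translate([109, 283, 0]) cube([33, 40, 2550]);
translate([564, 283, 0]) cube([33, 40, 2550]);
translate([142, 283, 282]) cube([422, 40, 21]);
translate([142, 283, 572]) cube([422, 40, 21]);
translate([142, 283, 862]) cube([422, 40, 21]);
translate([142, 283, 1152]) cube([422, 40, 21]);
translate([142, 283, 1442]) cube([422, 40, 21]);
translate([142, 283, 1732]) cube([422, 40, 21]);
translate([142, 283, 2022]) cube([422, 40, 21]);
translate([142, 283, 2312]) cube([422, 40, 21]);


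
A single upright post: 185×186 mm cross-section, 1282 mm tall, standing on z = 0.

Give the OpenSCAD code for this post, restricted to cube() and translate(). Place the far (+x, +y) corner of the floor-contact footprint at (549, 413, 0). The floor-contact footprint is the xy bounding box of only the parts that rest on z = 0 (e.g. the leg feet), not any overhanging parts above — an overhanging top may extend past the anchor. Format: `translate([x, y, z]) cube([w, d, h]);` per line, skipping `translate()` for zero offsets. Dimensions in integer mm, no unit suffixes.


translate([364, 227, 0]) cube([185, 186, 1282]);


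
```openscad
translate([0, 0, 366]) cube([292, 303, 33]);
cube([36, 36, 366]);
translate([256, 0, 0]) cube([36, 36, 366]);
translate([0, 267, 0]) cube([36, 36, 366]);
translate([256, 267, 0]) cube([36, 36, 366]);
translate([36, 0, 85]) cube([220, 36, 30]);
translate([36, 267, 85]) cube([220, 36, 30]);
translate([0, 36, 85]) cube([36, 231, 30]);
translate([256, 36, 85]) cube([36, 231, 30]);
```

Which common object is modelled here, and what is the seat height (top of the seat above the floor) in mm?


A stool. The seat height is 399 mm.

A 292×303×33 slab at z = 366 on four corner posts — a stool. The seat top is 366 + 33 = 399 mm.


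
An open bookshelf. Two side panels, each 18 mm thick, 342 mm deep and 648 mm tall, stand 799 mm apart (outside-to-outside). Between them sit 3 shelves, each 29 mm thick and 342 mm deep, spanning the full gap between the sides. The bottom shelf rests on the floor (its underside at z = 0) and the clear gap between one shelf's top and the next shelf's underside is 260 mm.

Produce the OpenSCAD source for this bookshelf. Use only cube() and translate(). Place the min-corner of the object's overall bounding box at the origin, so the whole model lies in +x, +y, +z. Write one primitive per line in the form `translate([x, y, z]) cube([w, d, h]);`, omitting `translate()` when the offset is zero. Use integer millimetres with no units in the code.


cube([18, 342, 648]);
translate([781, 0, 0]) cube([18, 342, 648]);
translate([18, 0, 0]) cube([763, 342, 29]);
translate([18, 0, 289]) cube([763, 342, 29]);
translate([18, 0, 578]) cube([763, 342, 29]);


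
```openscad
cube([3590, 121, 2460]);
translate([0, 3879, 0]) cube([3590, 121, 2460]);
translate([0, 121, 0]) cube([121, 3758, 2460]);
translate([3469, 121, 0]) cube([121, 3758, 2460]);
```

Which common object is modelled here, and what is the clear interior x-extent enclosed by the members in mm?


A house (or room) frame. The interior width is 3348 mm.

Four 2460 mm walls enclosing a rectangle with no floor or roof — a room or house frame. Outside width is 3590 mm and wall thickness is 121 mm, so the interior width is 3590 − 2 × 121 = 3348 mm.


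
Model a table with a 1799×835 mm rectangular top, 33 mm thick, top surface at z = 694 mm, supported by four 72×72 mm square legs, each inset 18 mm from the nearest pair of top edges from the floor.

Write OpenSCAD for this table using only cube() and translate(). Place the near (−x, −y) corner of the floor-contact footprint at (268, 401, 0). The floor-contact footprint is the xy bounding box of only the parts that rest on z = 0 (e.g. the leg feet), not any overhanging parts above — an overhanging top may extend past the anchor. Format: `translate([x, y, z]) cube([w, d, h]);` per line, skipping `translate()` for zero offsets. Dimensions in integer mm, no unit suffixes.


translate([250, 383, 661]) cube([1799, 835, 33]);
translate([268, 401, 0]) cube([72, 72, 661]);
translate([1959, 401, 0]) cube([72, 72, 661]);
translate([268, 1128, 0]) cube([72, 72, 661]);
translate([1959, 1128, 0]) cube([72, 72, 661]);


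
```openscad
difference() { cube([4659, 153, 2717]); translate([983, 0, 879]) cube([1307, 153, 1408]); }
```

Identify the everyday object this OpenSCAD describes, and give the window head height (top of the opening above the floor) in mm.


A wall with a window opening. The window head height is 2287 mm.

A wall with a rectangular opening subtracted — a window. Sill at z = 879, opening 1408 mm tall, so the head is at 879 + 1408 = 2287 mm.


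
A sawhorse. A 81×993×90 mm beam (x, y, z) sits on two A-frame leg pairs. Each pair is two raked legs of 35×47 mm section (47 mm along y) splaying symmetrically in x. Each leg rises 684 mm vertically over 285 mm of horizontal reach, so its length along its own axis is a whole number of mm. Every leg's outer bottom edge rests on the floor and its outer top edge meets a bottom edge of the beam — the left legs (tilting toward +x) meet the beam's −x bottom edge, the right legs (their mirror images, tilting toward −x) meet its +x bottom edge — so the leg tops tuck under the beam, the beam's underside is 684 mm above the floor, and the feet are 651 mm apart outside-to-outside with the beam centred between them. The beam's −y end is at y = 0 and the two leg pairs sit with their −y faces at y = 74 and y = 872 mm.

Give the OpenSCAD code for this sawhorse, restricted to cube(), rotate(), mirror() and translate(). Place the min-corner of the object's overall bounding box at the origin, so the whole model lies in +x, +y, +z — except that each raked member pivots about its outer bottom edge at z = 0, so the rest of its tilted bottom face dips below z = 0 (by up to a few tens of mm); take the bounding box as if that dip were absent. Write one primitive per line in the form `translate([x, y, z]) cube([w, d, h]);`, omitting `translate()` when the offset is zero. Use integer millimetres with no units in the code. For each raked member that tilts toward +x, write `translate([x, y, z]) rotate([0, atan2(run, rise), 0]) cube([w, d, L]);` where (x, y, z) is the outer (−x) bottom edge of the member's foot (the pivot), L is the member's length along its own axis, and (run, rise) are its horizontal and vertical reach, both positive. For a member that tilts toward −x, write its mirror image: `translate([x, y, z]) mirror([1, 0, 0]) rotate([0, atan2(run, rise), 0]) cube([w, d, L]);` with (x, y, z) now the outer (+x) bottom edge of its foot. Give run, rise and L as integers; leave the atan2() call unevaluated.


// leg length = √(285² + 684²) = 741
// right-leg outer foot x = 2·285 + 81 = 651
// beam min-corner = (285, 0, 684)
translate([285, 0, 684]) cube([81, 993, 90]);
translate([0, 74, 0]) rotate([0, atan2(285, 684), 0]) cube([35, 47, 741]);
translate([651, 74, 0]) mirror([1, 0, 0]) rotate([0, atan2(285, 684), 0]) cube([35, 47, 741]);
translate([0, 872, 0]) rotate([0, atan2(285, 684), 0]) cube([35, 47, 741]);
translate([651, 872, 0]) mirror([1, 0, 0]) rotate([0, atan2(285, 684), 0]) cube([35, 47, 741]);


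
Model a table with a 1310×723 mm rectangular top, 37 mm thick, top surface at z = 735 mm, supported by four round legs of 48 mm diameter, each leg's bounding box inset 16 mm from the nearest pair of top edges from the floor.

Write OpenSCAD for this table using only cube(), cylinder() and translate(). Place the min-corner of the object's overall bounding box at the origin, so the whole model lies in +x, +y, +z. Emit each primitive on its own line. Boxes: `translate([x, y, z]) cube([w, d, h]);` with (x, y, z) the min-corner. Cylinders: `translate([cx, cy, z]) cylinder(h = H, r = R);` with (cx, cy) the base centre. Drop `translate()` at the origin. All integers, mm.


translate([0, 0, 698]) cube([1310, 723, 37]);
translate([40, 40, 0]) cylinder(h = 698, r = 24);
translate([1270, 40, 0]) cylinder(h = 698, r = 24);
translate([40, 683, 0]) cylinder(h = 698, r = 24);
translate([1270, 683, 0]) cylinder(h = 698, r = 24);


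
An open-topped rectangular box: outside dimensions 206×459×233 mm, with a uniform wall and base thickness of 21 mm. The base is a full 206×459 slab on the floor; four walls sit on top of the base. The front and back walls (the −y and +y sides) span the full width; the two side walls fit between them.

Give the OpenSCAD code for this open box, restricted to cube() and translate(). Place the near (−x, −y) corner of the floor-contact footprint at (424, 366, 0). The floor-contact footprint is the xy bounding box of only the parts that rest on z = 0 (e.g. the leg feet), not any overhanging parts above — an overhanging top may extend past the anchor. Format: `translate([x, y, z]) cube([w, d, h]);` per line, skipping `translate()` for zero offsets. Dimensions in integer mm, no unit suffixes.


translate([424, 366, 0]) cube([206, 459, 21]);
translate([424, 366, 21]) cube([206, 21, 212]);
translate([424, 804, 21]) cube([206, 21, 212]);
translate([424, 387, 21]) cube([21, 417, 212]);
translate([609, 387, 21]) cube([21, 417, 212]);


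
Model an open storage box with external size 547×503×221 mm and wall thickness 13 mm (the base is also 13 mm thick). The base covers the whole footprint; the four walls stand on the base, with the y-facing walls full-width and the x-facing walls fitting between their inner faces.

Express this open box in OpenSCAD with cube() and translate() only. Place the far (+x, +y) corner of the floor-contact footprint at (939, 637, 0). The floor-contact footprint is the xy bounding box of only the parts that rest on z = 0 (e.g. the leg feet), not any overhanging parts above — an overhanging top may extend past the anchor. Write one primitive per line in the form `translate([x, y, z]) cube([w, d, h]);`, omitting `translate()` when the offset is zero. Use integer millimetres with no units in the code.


translate([392, 134, 0]) cube([547, 503, 13]);
translate([392, 134, 13]) cube([547, 13, 208]);
translate([392, 624, 13]) cube([547, 13, 208]);
translate([392, 147, 13]) cube([13, 477, 208]);
translate([926, 147, 13]) cube([13, 477, 208]);


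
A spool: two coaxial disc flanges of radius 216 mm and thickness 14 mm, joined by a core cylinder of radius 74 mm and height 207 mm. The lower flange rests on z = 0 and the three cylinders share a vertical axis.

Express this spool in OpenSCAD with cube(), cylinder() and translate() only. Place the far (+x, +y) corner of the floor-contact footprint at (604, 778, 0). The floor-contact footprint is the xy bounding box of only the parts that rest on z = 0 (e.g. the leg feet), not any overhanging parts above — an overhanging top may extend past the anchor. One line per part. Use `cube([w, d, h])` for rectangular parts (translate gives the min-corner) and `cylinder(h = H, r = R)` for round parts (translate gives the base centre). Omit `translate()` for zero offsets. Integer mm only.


translate([388, 562, 0]) cylinder(h = 14, r = 216);
translate([388, 562, 14]) cylinder(h = 207, r = 74);
translate([388, 562, 221]) cylinder(h = 14, r = 216);


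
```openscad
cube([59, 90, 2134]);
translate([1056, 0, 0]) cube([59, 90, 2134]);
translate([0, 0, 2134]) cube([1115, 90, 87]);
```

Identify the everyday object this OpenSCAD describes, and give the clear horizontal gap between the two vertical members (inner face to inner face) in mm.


A door frame. The clear opening width is 997 mm.

Two 2134 mm tall posts with a header on top — a door frame. The left jamb is 59 mm wide at x = 0; the right jamb starts at x = 1056. The clear opening is 1056 − 59 = 997 mm.


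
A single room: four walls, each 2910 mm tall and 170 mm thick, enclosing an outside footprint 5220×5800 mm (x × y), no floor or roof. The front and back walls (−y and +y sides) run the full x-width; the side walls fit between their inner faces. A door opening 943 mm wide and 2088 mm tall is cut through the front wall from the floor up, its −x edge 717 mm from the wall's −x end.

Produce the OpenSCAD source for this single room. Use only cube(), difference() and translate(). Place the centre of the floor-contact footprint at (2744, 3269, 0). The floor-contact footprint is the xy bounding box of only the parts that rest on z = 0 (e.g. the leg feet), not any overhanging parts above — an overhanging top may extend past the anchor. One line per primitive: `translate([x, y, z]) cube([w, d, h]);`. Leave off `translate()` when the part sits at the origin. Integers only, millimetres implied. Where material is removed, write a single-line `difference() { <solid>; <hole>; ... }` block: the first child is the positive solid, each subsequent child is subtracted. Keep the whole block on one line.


difference() { translate([134, 369, 0]) cube([5220, 170, 2910]); translate([851, 369, 0]) cube([943, 170, 2088]); }
translate([134, 5999, 0]) cube([5220, 170, 2910]);
translate([134, 539, 0]) cube([170, 5460, 2910]);
translate([5184, 539, 0]) cube([170, 5460, 2910]);


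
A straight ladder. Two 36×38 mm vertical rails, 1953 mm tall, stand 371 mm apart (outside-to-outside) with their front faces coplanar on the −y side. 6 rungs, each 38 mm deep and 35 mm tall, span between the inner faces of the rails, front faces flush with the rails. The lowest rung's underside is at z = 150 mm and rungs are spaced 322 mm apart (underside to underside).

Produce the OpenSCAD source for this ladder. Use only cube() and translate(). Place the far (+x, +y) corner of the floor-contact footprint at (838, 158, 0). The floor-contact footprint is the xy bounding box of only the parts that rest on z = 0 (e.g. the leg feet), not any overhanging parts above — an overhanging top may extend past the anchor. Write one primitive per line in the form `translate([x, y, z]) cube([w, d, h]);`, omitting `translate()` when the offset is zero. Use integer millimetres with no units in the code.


// rung span = 371 - 2*36 = 299
// rung[k] z = 150 + k*322
translate([467, 120, 0]) cube([36, 38, 1953]);
translate([802, 120, 0]) cube([36, 38, 1953]);
translate([503, 120, 150]) cube([299, 38, 35]);
translate([503, 120, 472]) cube([299, 38, 35]);
translate([503, 120, 794]) cube([299, 38, 35]);
translate([503, 120, 1116]) cube([299, 38, 35]);
translate([503, 120, 1438]) cube([299, 38, 35]);
translate([503, 120, 1760]) cube([299, 38, 35]);


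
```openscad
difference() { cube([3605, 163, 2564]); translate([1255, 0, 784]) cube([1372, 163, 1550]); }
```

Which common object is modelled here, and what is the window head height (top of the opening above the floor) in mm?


A wall with a window opening. The window head height is 2334 mm.

A wall with a rectangular opening subtracted — a window. Sill at z = 784, opening 1550 mm tall, so the head is at 784 + 1550 = 2334 mm.


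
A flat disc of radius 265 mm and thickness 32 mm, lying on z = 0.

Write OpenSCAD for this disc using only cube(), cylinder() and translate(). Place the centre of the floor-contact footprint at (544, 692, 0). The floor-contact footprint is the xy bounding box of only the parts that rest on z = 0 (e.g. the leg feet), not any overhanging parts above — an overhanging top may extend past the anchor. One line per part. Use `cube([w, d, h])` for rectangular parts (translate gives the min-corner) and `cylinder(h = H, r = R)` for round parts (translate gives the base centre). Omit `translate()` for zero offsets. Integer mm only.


translate([544, 692, 0]) cylinder(h = 32, r = 265);


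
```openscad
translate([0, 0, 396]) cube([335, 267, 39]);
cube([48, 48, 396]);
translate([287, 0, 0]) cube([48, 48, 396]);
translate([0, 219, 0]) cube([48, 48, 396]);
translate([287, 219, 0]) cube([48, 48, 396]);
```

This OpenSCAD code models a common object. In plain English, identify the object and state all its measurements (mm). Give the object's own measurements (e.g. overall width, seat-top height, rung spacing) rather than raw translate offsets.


A four-legged stool. The seat is a 335×267×39 mm slab whose top surface is at z = 435 mm; four square legs, each 48×48 mm in cross-section, run from the floor (z = 0) to the underside of the seat, each flush with a corner of the seat.


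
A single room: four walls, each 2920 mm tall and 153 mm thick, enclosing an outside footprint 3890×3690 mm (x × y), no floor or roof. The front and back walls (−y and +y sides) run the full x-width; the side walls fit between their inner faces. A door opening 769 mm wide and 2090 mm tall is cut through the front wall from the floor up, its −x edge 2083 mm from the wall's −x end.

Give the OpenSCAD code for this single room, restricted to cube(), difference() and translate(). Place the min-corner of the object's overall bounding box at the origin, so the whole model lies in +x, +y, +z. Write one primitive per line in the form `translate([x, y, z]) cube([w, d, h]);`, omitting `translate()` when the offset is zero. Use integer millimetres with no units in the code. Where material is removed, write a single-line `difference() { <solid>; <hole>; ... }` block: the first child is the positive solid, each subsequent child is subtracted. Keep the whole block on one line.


difference() { cube([3890, 153, 2920]); translate([2083, 0, 0]) cube([769, 153, 2090]); }
translate([0, 3537, 0]) cube([3890, 153, 2920]);
translate([0, 153, 0]) cube([153, 3384, 2920]);
translate([3737, 153, 0]) cube([153, 3384, 2920]);


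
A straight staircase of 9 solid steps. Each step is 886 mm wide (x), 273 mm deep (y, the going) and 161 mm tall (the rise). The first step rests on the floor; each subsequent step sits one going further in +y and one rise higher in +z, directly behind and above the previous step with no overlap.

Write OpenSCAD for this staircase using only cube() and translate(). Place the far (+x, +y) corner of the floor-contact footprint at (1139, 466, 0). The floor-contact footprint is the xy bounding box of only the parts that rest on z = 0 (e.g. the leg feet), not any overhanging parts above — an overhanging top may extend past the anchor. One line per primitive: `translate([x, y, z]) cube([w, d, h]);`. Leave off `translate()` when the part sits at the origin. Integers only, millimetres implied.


translate([253, 193, 0]) cube([886, 273, 161]);
translate([253, 466, 161]) cube([886, 273, 161]);
translate([253, 739, 322]) cube([886, 273, 161]);
translate([253, 1012, 483]) cube([886, 273, 161]);
translate([253, 1285, 644]) cube([886, 273, 161]);
translate([253, 1558, 805]) cube([886, 273, 161]);
translate([253, 1831, 966]) cube([886, 273, 161]);
translate([253, 2104, 1127]) cube([886, 273, 161]);
translate([253, 2377, 1288]) cube([886, 273, 161]);


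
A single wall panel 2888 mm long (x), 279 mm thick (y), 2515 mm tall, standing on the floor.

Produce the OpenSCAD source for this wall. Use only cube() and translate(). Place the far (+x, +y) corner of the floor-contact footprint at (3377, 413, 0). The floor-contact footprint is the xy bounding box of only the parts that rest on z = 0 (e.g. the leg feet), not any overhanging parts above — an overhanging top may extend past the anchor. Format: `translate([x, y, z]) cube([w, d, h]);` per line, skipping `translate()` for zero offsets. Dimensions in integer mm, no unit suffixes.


translate([489, 134, 0]) cube([2888, 279, 2515]);


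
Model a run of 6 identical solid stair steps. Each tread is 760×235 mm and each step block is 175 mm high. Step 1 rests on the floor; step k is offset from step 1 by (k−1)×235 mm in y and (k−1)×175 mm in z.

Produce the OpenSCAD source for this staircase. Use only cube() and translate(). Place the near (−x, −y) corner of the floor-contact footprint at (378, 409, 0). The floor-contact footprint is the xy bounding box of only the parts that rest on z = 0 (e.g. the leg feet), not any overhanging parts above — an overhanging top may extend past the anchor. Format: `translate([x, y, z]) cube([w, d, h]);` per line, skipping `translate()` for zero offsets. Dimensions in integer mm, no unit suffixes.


translate([378, 409, 0]) cube([760, 235, 175]);
translate([378, 644, 175]) cube([760, 235, 175]);
translate([378, 879, 350]) cube([760, 235, 175]);
translate([378, 1114, 525]) cube([760, 235, 175]);
translate([378, 1349, 700]) cube([760, 235, 175]);
translate([378, 1584, 875]) cube([760, 235, 175]);


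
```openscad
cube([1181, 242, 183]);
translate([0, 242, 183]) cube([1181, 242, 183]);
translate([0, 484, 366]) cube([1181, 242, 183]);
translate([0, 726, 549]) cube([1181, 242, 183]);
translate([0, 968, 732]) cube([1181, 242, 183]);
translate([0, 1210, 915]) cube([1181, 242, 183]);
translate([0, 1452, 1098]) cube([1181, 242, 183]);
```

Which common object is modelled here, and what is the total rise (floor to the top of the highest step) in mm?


A staircase. The total rise is 1281 mm.

7 identical blocks, each offset up and back from the previous — a staircase. Each step is 183 mm tall and there are 7 of them, so the total rise is 7 × 183 = 1281 mm.


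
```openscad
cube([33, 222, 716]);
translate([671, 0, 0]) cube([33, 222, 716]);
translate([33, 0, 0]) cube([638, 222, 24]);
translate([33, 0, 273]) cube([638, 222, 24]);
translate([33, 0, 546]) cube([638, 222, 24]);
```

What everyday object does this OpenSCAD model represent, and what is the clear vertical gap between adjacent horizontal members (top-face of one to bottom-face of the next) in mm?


A bookshelf. The clear shelf gap is 249 mm.

Two tall side panels with 3 horizontal boards between them — a bookshelf. The first two shelf undersides are at z = 0 and z = 273; with shelf thickness 24, the clear gap is 273 − 0 − 24 = 249 mm.


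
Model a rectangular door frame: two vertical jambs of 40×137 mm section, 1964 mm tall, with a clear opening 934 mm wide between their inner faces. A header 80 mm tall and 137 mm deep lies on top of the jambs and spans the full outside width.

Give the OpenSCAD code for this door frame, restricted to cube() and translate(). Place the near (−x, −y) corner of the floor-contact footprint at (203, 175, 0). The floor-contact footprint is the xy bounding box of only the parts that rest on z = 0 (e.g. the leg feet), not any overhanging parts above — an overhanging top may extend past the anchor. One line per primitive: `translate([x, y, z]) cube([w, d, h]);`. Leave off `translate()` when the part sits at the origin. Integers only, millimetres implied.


translate([203, 175, 0]) cube([40, 137, 1964]);
translate([1177, 175, 0]) cube([40, 137, 1964]);
translate([203, 175, 1964]) cube([1014, 137, 80]);
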